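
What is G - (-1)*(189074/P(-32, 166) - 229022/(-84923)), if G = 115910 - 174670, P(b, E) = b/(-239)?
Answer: 1838941847261/1358768 ≈ 1.3534e+6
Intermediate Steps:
P(b, E) = -b/239 (P(b, E) = b*(-1/239) = -b/239)
G = -58760
G - (-1)*(189074/P(-32, 166) - 229022/(-84923)) = -58760 - (-1)*(189074/((-1/239*(-32))) - 229022/(-84923)) = -58760 - (-1)*(189074/(32/239) - 229022*(-1/84923)) = -58760 - (-1)*(189074*(239/32) + 229022/84923) = -58760 - (-1)*(22594343/16 + 229022/84923) = -58760 - (-1)*1918783054941/1358768 = -58760 - 1*(-1918783054941/1358768) = -58760 + 1918783054941/1358768 = 1838941847261/1358768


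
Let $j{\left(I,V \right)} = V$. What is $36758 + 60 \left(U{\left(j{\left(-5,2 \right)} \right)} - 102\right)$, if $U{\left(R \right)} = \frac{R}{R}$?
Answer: $30698$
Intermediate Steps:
$U{\left(R \right)} = 1$
$36758 + 60 \left(U{\left(j{\left(-5,2 \right)} \right)} - 102\right) = 36758 + 60 \left(1 - 102\right) = 36758 + 60 \left(-101\right) = 36758 - 6060 = 30698$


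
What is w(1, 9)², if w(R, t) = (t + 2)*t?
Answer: 9801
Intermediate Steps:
w(R, t) = t*(2 + t) (w(R, t) = (2 + t)*t = t*(2 + t))
w(1, 9)² = (9*(2 + 9))² = (9*11)² = 99² = 9801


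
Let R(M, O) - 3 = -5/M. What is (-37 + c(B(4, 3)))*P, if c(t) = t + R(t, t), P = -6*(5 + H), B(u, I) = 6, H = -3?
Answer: 346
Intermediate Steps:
R(M, O) = 3 - 5/M
P = -12 (P = -6*(5 - 3) = -6*2 = -12)
c(t) = 3 + t - 5/t (c(t) = t + (3 - 5/t) = 3 + t - 5/t)
(-37 + c(B(4, 3)))*P = (-37 + (3 + 6 - 5/6))*(-12) = (-37 + 49/6)*(-12) = -173/6*(-12) = 346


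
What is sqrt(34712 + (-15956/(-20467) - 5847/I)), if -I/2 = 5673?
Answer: sqrt(207992304270207747182)/77406194 ≈ 186.31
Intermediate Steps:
I = -11346 (I = -2*5673 = -11346)
sqrt(34712 + (-15956/(-20467) - 5847/I)) = sqrt(34712 + (-15956/(-20467) - 5847/(-11346))) = sqrt(34712 + (-15956*(-1/20467) - 5847*(-1/11346))) = sqrt(34712 + (15956/20467 + 1949/3782)) = sqrt(34712 + 100235775/77406194) = sqrt(2687024041903/77406194) = sqrt(207992304270207747182)/77406194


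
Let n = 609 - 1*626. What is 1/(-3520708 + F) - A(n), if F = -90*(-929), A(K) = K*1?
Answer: 58430665/3437098 ≈ 17.000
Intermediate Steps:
n = -17 (n = 609 - 626 = -17)
A(K) = K
F = 83610
1/(-3520708 + F) - A(n) = 1/(-3520708 + 83610) - 1*(-17) = 1/(-3437098) + 17 = -1/3437098 + 17 = 58430665/3437098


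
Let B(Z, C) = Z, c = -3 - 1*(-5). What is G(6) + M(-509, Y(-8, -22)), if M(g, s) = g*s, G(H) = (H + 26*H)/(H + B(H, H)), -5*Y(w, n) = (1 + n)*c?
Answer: -42621/10 ≈ -4262.1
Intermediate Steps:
c = 2 (c = -3 + 5 = 2)
Y(w, n) = -2/5 - 2*n/5 (Y(w, n) = -(1 + n)*2/5 = -(2 + 2*n)/5 = -2/5 - 2*n/5)
G(H) = 27/2 (G(H) = (H + 26*H)/(H + H) = (27*H)/((2*H)) = (27*H)*(1/(2*H)) = 27/2)
G(6) + M(-509, Y(-8, -22)) = 27/2 - 509*(-2/5 - 2/5*(-22)) = 27/2 - 509*(-2/5 + 44/5) = 27/2 - 509*42/5 = 27/2 - 21378/5 = -42621/10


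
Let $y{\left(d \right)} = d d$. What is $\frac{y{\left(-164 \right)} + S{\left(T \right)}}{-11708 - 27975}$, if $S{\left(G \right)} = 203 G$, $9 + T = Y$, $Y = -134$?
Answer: $\frac{2133}{39683} \approx 0.053751$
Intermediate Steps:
$T = -143$ ($T = -9 - 134 = -143$)
$y{\left(d \right)} = d^{2}$
$\frac{y{\left(-164 \right)} + S{\left(T \right)}}{-11708 - 27975} = \frac{\left(-164\right)^{2} + 203 \left(-143\right)}{-11708 - 27975} = \frac{26896 - 29029}{-39683} = \left(-2133\right) \left(- \frac{1}{39683}\right) = \frac{2133}{39683}$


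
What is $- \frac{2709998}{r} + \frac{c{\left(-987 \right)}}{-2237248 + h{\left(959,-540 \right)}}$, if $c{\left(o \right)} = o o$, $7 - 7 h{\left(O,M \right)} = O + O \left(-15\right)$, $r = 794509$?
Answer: $- \frac{6831723157363}{1775989008461} \approx -3.8467$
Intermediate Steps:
$h{\left(O,M \right)} = 1 + 2 O$ ($h{\left(O,M \right)} = 1 - \frac{O + O \left(-15\right)}{7} = 1 - \frac{O - 15 O}{7} = 1 - \frac{\left(-14\right) O}{7} = 1 + 2 O$)
$c{\left(o \right)} = o^{2}$
$- \frac{2709998}{r} + \frac{c{\left(-987 \right)}}{-2237248 + h{\left(959,-540 \right)}} = - \frac{2709998}{794509} + \frac{\left(-987\right)^{2}}{-2237248 + \left(1 + 2 \cdot 959\right)} = \left(-2709998\right) \frac{1}{794509} + \frac{974169}{-2237248 + \left(1 + 1918\right)} = - \frac{2709998}{794509} + \frac{974169}{-2237248 + 1919} = - \frac{2709998}{794509} + \frac{974169}{-2235329} = - \frac{2709998}{794509} + 974169 \left(- \frac{1}{2235329}\right) = - \frac{2709998}{794509} - \frac{974169}{2235329} = - \frac{6831723157363}{1775989008461}$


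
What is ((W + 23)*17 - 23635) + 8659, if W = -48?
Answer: -15401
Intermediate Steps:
((W + 23)*17 - 23635) + 8659 = ((-48 + 23)*17 - 23635) + 8659 = (-25*17 - 23635) + 8659 = (-425 - 23635) + 8659 = -24060 + 8659 = -15401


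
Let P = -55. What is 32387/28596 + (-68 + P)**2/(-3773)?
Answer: -310432733/107892708 ≈ -2.8772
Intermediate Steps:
32387/28596 + (-68 + P)**2/(-3773) = 32387/28596 + (-68 - 55)**2/(-3773) = 32387*(1/28596) + (-123)**2*(-1/3773) = 32387/28596 + 15129*(-1/3773) = 32387/28596 - 15129/3773 = -310432733/107892708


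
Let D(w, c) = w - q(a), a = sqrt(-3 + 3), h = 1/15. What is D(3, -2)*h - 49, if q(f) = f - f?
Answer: -244/5 ≈ -48.800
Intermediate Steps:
h = 1/15 ≈ 0.066667
a = 0 (a = sqrt(0) = 0)
q(f) = 0
D(w, c) = w (D(w, c) = w - 1*0 = w + 0 = w)
D(3, -2)*h - 49 = 3*(1/15) - 49 = 1/5 - 49 = -244/5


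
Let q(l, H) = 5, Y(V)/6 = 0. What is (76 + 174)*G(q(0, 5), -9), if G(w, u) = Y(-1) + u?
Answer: -2250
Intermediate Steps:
Y(V) = 0 (Y(V) = 6*0 = 0)
G(w, u) = u (G(w, u) = 0 + u = u)
(76 + 174)*G(q(0, 5), -9) = (76 + 174)*(-9) = 250*(-9) = -2250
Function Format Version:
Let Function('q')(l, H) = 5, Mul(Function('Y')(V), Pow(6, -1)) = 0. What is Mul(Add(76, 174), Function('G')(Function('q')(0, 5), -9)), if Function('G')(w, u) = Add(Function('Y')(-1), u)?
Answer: -2250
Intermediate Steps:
Function('Y')(V) = 0 (Function('Y')(V) = Mul(6, 0) = 0)
Function('G')(w, u) = u (Function('G')(w, u) = Add(0, u) = u)
Mul(Add(76, 174), Function('G')(Function('q')(0, 5), -9)) = Mul(Add(76, 174), -9) = Mul(250, -9) = -2250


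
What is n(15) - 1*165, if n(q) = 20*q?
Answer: 135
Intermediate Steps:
n(15) - 1*165 = 20*15 - 1*165 = 300 - 165 = 135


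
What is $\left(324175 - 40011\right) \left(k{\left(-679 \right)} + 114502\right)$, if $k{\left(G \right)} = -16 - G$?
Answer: $32725747060$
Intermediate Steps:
$\left(324175 - 40011\right) \left(k{\left(-679 \right)} + 114502\right) = \left(324175 - 40011\right) \left(\left(-16 - -679\right) + 114502\right) = 284164 \left(\left(-16 + 679\right) + 114502\right) = 284164 \left(663 + 114502\right) = 284164 \cdot 115165 = 32725747060$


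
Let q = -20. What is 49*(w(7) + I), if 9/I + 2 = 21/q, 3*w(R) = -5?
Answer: -41405/183 ≈ -226.26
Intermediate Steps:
w(R) = -5/3 (w(R) = (⅓)*(-5) = -5/3)
I = -180/61 (I = 9/(-2 + 21/(-20)) = 9/(-2 + 21*(-1/20)) = 9/(-2 - 21/20) = 9/(-61/20) = 9*(-20/61) = -180/61 ≈ -2.9508)
49*(w(7) + I) = 49*(-5/3 - 180/61) = 49*(-845/183) = -41405/183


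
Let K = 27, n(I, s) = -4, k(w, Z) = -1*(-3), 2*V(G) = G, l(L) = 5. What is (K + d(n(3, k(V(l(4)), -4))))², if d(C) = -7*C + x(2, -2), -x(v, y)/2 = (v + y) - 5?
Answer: 4225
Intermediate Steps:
x(v, y) = 10 - 2*v - 2*y (x(v, y) = -2*((v + y) - 5) = -2*(-5 + v + y) = 10 - 2*v - 2*y)
V(G) = G/2
k(w, Z) = 3
d(C) = 10 - 7*C (d(C) = -7*C + (10 - 2*2 - 2*(-2)) = -7*C + (10 - 4 + 4) = -7*C + 10 = 10 - 7*C)
(K + d(n(3, k(V(l(4)), -4))))² = (27 + (10 - 7*(-4)))² = (27 + (10 + 28))² = (27 + 38)² = 65² = 4225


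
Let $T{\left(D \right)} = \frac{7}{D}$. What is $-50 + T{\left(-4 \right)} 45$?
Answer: $- \frac{515}{4} \approx -128.75$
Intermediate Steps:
$-50 + T{\left(-4 \right)} 45 = -50 + \frac{7}{-4} \cdot 45 = -50 + 7 \left(- \frac{1}{4}\right) 45 = -50 - \frac{315}{4} = - \frac{515}{4}$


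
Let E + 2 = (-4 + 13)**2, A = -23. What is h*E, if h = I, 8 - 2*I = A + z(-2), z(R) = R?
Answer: 2607/2 ≈ 1303.5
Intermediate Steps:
I = 33/2 (I = 4 - (-23 - 2)/2 = 4 - 1/2*(-25) = 4 + 25/2 = 33/2 ≈ 16.500)
h = 33/2 ≈ 16.500
E = 79 (E = -2 + (-4 + 13)**2 = -2 + 9**2 = -2 + 81 = 79)
h*E = (33/2)*79 = 2607/2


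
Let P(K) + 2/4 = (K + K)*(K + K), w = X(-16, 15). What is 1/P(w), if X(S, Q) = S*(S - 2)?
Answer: 2/663551 ≈ 3.0141e-6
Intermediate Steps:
X(S, Q) = S*(-2 + S)
w = 288 (w = -16*(-2 - 16) = -16*(-18) = 288)
P(K) = -½ + 4*K² (P(K) = -½ + (K + K)*(K + K) = -½ + (2*K)*(2*K) = -½ + 4*K²)
1/P(w) = 1/(-½ + 4*288²) = 1/(-½ + 4*82944) = 1/(-½ + 331776) = 1/(663551/2) = 2/663551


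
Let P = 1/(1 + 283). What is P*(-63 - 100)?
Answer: -163/284 ≈ -0.57394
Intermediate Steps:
P = 1/284 ≈ 0.0035211
P*(-63 - 100) = (-63 - 100)/284 = (1/284)*(-163) = -163/284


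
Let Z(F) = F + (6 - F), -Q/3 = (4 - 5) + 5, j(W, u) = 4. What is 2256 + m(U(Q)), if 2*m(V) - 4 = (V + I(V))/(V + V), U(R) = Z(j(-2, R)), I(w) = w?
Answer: 4517/2 ≈ 2258.5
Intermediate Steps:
Q = -12 (Q = -3*((4 - 5) + 5) = -3*(-1 + 5) = -3*4 = -12)
Z(F) = 6
U(R) = 6
m(V) = 5/2 (m(V) = 2 + ((V + V)/(V + V))/2 = 2 + ((2*V)/((2*V)))/2 = 2 + ((2*V)*(1/(2*V)))/2 = 2 + (1/2)*1 = 2 + 1/2 = 5/2)
2256 + m(U(Q)) = 2256 + 5/2 = 4517/2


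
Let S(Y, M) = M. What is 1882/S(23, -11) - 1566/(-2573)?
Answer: -4825160/28303 ≈ -170.48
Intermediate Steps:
1882/S(23, -11) - 1566/(-2573) = 1882/(-11) - 1566/(-2573) = 1882*(-1/11) - 1566*(-1/2573) = -1882/11 + 1566/2573 = -4825160/28303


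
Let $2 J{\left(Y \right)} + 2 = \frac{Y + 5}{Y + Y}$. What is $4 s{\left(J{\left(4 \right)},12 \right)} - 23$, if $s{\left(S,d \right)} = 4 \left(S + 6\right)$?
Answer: $66$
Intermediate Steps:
$J{\left(Y \right)} = -1 + \frac{5 + Y}{4 Y}$ ($J{\left(Y \right)} = -1 + \frac{\left(Y + 5\right) \frac{1}{Y + Y}}{2} = -1 + \frac{\left(5 + Y\right) \frac{1}{2 Y}}{2} = -1 + \frac{\frac{1}{2} \frac{1}{Y} \left(5 + Y\right)}{2} = -1 + \frac{5 + Y}{4 Y}$)
$s{\left(S,d \right)} = 24 + 4 S$ ($s{\left(S,d \right)} = 4 \left(6 + S\right) = 24 + 4 S$)
$4 s{\left(J{\left(4 \right)},12 \right)} - 23 = 4 \left(24 + 4 \frac{5 - 12}{4 \cdot 4}\right) - 23 = 4 \left(24 + 4 \cdot \frac{1}{4} \cdot \frac{1}{4} \left(5 - 12\right)\right) - 23 = 4 \left(24 + 4 \cdot \frac{1}{4} \cdot \frac{1}{4} \left(-7\right)\right) - 23 = 4 \left(24 + 4 \left(- \frac{7}{16}\right)\right) - 23 = 4 \left(24 - \frac{7}{4}\right) - 23 = 4 \cdot \frac{89}{4} - 23 = 89 - 23 = 66$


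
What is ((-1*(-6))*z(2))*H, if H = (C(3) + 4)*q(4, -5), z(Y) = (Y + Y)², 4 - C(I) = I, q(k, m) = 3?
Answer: 1440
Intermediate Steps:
C(I) = 4 - I
z(Y) = 4*Y² (z(Y) = (2*Y)² = 4*Y²)
H = 15 (H = ((4 - 1*3) + 4)*3 = ((4 - 3) + 4)*3 = (1 + 4)*3 = 5*3 = 15)
((-1*(-6))*z(2))*H = ((-1*(-6))*(4*2²))*15 = (6*(4*4))*15 = (6*16)*15 = 96*15 = 1440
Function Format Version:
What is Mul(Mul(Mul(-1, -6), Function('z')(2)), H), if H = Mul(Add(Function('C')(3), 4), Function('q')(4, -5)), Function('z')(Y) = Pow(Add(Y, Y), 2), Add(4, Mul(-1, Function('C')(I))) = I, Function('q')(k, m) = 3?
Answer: 1440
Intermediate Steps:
Function('C')(I) = Add(4, Mul(-1, I))
Function('z')(Y) = Mul(4, Pow(Y, 2)) (Function('z')(Y) = Pow(Mul(2, Y), 2) = Mul(4, Pow(Y, 2)))
H = 15 (H = Mul(Add(Add(4, Mul(-1, 3)), 4), 3) = Mul(Add(Add(4, -3), 4), 3) = Mul(Add(1, 4), 3) = Mul(5, 3) = 15)
Mul(Mul(Mul(-1, -6), Function('z')(2)), H) = Mul(Mul(Mul(-1, -6), Mul(4, Pow(2, 2))), 15) = Mul(Mul(6, Mul(4, 4)), 15) = Mul(Mul(6, 16), 15) = Mul(96, 15) = 1440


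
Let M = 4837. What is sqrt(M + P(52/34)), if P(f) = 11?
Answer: 4*sqrt(303) ≈ 69.628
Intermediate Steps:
sqrt(M + P(52/34)) = sqrt(4837 + 11) = sqrt(4848) = 4*sqrt(303)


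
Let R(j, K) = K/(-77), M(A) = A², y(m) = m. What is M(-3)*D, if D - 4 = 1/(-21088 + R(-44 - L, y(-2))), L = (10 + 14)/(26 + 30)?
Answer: 19485057/541258 ≈ 36.000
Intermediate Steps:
L = 3/7 (L = 24/56 = 24*(1/56) = 3/7 ≈ 0.42857)
R(j, K) = -K/77 (R(j, K) = K*(-1/77) = -K/77)
D = 6495019/1623774 (D = 4 + 1/(-21088 - 1/77*(-2)) = 4 + 1/(-21088 + 2/77) = 4 + 1/(-1623774/77) = 4 - 77/1623774 = 6495019/1623774 ≈ 4.0000)
M(-3)*D = (-3)²*(6495019/1623774) = 9*(6495019/1623774) = 19485057/541258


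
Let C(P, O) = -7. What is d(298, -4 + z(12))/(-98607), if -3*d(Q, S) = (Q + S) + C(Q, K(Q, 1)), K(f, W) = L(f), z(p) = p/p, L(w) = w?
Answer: 32/32869 ≈ 0.00097356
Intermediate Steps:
z(p) = 1
K(f, W) = f
d(Q, S) = 7/3 - Q/3 - S/3 (d(Q, S) = -((Q + S) - 7)/3 = -(-7 + Q + S)/3 = 7/3 - Q/3 - S/3)
d(298, -4 + z(12))/(-98607) = (7/3 - ⅓*298 - (-4 + 1)/3)/(-98607) = (7/3 - 298/3 - ⅓*(-3))*(-1/98607) = (7/3 - 298/3 + 1)*(-1/98607) = -96*(-1/98607) = 32/32869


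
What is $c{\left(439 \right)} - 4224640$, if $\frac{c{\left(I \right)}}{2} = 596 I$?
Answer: $-3701352$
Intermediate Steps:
$c{\left(I \right)} = 1192 I$ ($c{\left(I \right)} = 2 \cdot 596 I = 1192 I$)
$c{\left(439 \right)} - 4224640 = 1192 \cdot 439 - 4224640 = 523288 - 4224640 = -3701352$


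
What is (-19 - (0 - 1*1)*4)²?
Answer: 225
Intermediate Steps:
(-19 - (0 - 1*1)*4)² = (-19 - (0 - 1)*4)² = (-19 - 1*(-1)*4)² = (-19 + 1*4)² = (-19 + 4)² = (-15)² = 225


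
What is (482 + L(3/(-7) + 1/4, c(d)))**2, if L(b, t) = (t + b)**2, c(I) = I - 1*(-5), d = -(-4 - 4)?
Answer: 256814819361/614656 ≈ 4.1782e+5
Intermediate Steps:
d = 8 (d = -1*(-8) = 8)
c(I) = 5 + I (c(I) = I + 5 = 5 + I)
L(b, t) = (b + t)**2
(482 + L(3/(-7) + 1/4, c(d)))**2 = (482 + ((3/(-7) + 1/4) + (5 + 8))**2)**2 = (482 + ((3*(-1/7) + 1*(1/4)) + 13)**2)**2 = (482 + ((-3/7 + 1/4) + 13)**2)**2 = (482 + (-5/28 + 13)**2)**2 = (482 + (359/28)**2)**2 = (482 + 128881/784)**2 = (506769/784)**2 = 256814819361/614656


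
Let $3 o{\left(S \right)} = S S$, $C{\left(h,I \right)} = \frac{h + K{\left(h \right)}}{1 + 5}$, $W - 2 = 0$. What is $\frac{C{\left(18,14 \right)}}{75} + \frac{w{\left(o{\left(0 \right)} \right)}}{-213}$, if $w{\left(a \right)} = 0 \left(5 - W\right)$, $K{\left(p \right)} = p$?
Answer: $\frac{2}{25} \approx 0.08$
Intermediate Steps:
$W = 2$ ($W = 2 + 0 = 2$)
$C{\left(h,I \right)} = \frac{h}{3}$ ($C{\left(h,I \right)} = \frac{h + h}{1 + 5} = \frac{2 h}{6} = 2 h \frac{1}{6} = \frac{h}{3}$)
$o{\left(S \right)} = \frac{S^{2}}{3}$ ($o{\left(S \right)} = \frac{S S}{3} = \frac{S^{2}}{3}$)
$w{\left(a \right)} = 0$ ($w{\left(a \right)} = 0 \left(5 - 2\right) = 0 \cdot 3 = 0$)
$\frac{C{\left(18,14 \right)}}{75} + \frac{w{\left(o{\left(0 \right)} \right)}}{-213} = \frac{\frac{1}{3} \cdot 18}{75} + \frac{0}{-213} = 6 \cdot \frac{1}{75} + 0 \left(- \frac{1}{213}\right) = \frac{2}{25} + 0 = \frac{2}{25}$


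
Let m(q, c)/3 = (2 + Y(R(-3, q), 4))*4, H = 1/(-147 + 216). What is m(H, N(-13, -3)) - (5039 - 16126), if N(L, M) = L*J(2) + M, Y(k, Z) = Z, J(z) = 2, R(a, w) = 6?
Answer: 11159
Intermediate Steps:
H = 1/69 ≈ 0.014493
N(L, M) = M + 2*L (N(L, M) = L*2 + M = 2*L + M = M + 2*L)
m(q, c) = 72 (m(q, c) = 3*((2 + 4)*4) = 3*(6*4) = 3*24 = 72)
m(H, N(-13, -3)) - (5039 - 16126) = 72 - (5039 - 16126) = 72 - 1*(-11087) = 72 + 11087 = 11159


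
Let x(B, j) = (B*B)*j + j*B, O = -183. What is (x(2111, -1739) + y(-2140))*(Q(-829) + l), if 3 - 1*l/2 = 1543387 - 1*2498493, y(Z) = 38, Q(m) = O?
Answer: -14808908593562350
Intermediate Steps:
Q(m) = -183
x(B, j) = B*j + j*B² (x(B, j) = B²*j + B*j = j*B² + B*j = B*j + j*B²)
l = 1910218 (l = 6 - 2*(1543387 - 1*2498493) = 6 - 2*(1543387 - 2498493) = 6 - 2*(-955106) = 6 + 1910212 = 1910218)
(x(2111, -1739) + y(-2140))*(Q(-829) + l) = (2111*(-1739)*(1 + 2111) + 38)*(-183 + 1910218) = (2111*(-1739)*2112 + 38)*1910035 = (-7753213248 + 38)*1910035 = -7753213210*1910035 = -14808908593562350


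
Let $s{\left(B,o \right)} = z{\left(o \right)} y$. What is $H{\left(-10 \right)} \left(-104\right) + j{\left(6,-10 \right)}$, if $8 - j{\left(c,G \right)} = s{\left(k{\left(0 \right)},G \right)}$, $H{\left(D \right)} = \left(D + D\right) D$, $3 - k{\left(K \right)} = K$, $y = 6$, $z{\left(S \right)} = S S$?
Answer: $-21392$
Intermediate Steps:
$z{\left(S \right)} = S^{2}$
$k{\left(K \right)} = 3 - K$
$s{\left(B,o \right)} = 6 o^{2}$ ($s{\left(B,o \right)} = o^{2} \cdot 6 = 6 o^{2}$)
$H{\left(D \right)} = 2 D^{2}$ ($H{\left(D \right)} = 2 D D = 2 D^{2}$)
$j{\left(c,G \right)} = 8 - 6 G^{2}$
$H{\left(-10 \right)} \left(-104\right) + j{\left(6,-10 \right)} = 2 \left(-10\right)^{2} \left(-104\right) + \left(8 - 6 \left(-10\right)^{2}\right) = 2 \cdot 100 \left(-104\right) + \left(8 - 600\right) = 200 \left(-104\right) + \left(8 - 600\right) = -20800 - 592 = -21392$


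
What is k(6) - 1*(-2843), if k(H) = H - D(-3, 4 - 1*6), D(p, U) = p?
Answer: 2852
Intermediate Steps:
k(H) = 3 + H (k(H) = H - 1*(-3) = H + 3 = 3 + H)
k(6) - 1*(-2843) = (3 + 6) - 1*(-2843) = 9 + 2843 = 2852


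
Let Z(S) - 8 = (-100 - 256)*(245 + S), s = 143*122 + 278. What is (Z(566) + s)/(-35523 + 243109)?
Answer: -135492/103793 ≈ -1.3054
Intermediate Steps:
s = 17724 (s = 17446 + 278 = 17724)
Z(S) = -87212 - 356*S (Z(S) = 8 + (-100 - 256)*(245 + S) = 8 - 356*(245 + S) = 8 + (-87220 - 356*S) = -87212 - 356*S)
(Z(566) + s)/(-35523 + 243109) = ((-87212 - 356*566) + 17724)/(-35523 + 243109) = ((-87212 - 201496) + 17724)/207586 = (-288708 + 17724)*(1/207586) = -270984*1/207586 = -135492/103793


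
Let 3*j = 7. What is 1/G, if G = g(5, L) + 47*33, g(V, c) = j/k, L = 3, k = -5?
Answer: 15/23258 ≈ 0.00064494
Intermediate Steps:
j = 7/3 (j = (⅓)*7 = 7/3 ≈ 2.3333)
g(V, c) = -7/15 (g(V, c) = (7/3)/(-5) = (7/3)*(-⅕) = -7/15)
G = 23258/15 (G = -7/15 + 47*33 = -7/15 + 1551 = 23258/15 ≈ 1550.5)
1/G = 1/(23258/15) = 15/23258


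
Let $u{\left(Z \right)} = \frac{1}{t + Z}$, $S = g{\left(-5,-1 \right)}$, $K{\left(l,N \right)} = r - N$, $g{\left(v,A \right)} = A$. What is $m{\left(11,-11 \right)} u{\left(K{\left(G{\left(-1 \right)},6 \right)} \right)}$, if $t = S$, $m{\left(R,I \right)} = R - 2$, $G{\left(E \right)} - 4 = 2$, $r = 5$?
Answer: $- \frac{9}{2} \approx -4.5$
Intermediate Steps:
$G{\left(E \right)} = 6$ ($G{\left(E \right)} = 4 + 2 = 6$)
$m{\left(R,I \right)} = -2 + R$
$K{\left(l,N \right)} = 5 - N$
$S = -1$
$t = -1$
$u{\left(Z \right)} = \frac{1}{-1 + Z}$
$m{\left(11,-11 \right)} u{\left(K{\left(G{\left(-1 \right)},6 \right)} \right)} = \frac{-2 + 11}{-1 + \left(5 - 6\right)} = \frac{9}{-1 + \left(5 - 6\right)} = \frac{9}{-1 - 1} = \frac{9}{-2} = 9 \left(- \frac{1}{2}\right) = - \frac{9}{2}$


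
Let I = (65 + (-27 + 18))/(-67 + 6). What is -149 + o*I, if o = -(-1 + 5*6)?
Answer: -7465/61 ≈ -122.38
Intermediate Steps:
I = -56/61 (I = (65 - 9)/(-61) = 56*(-1/61) = -56/61 ≈ -0.91803)
o = -29 (o = -(-1 + 30) = -1*29 = -29)
-149 + o*I = -149 - 29*(-56/61) = -149 + 1624/61 = -7465/61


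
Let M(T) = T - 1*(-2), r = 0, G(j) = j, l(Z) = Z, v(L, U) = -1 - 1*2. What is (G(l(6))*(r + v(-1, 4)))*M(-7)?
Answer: 90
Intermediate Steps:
v(L, U) = -3 (v(L, U) = -1 - 2 = -3)
M(T) = 2 + T (M(T) = T + 2 = 2 + T)
(G(l(6))*(r + v(-1, 4)))*M(-7) = (6*(0 - 3))*(2 - 7) = (6*(-3))*(-5) = -18*(-5) = 90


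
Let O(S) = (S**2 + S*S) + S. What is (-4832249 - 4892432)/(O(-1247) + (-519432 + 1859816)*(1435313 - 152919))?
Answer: -9724681/1718903508067 ≈ -5.6575e-6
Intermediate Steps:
O(S) = S + 2*S**2 (O(S) = (S**2 + S**2) + S = 2*S**2 + S = S + 2*S**2)
(-4832249 - 4892432)/(O(-1247) + (-519432 + 1859816)*(1435313 - 152919)) = (-4832249 - 4892432)/(-1247*(1 + 2*(-1247)) + (-519432 + 1859816)*(1435313 - 152919)) = -9724681/(-1247*(1 - 2494) + 1340384*1282394) = -9724681/(-1247*(-2493) + 1718900399296) = -9724681/(3108771 + 1718900399296) = -9724681/1718903508067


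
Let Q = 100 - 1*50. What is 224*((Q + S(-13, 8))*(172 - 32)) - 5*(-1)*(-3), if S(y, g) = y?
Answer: 1160305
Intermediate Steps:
Q = 50 (Q = 100 - 50 = 50)
224*((Q + S(-13, 8))*(172 - 32)) - 5*(-1)*(-3) = 224*((50 - 13)*(172 - 32)) - 5*(-1)*(-3) = 224*(37*140) + 5*(-3) = 224*5180 - 15 = 1160320 - 15 = 1160305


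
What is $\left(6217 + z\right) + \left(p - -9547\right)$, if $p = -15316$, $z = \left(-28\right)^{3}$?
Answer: $-21504$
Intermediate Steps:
$z = -21952$
$\left(6217 + z\right) + \left(p - -9547\right) = \left(6217 - 21952\right) - 5769 = -15735 + \left(-15316 + 9547\right) = -15735 - 5769 = -21504$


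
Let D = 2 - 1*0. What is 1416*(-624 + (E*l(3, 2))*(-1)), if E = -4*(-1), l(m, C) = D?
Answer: -894912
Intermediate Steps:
D = 2 (D = 2 + 0 = 2)
l(m, C) = 2
E = 4
1416*(-624 + (E*l(3, 2))*(-1)) = 1416*(-624 + (4*2)*(-1)) = 1416*(-624 + 8*(-1)) = 1416*(-624 - 8) = 1416*(-632) = -894912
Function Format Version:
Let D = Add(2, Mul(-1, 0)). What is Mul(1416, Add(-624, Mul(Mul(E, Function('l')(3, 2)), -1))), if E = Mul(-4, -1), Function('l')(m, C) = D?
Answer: -894912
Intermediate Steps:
D = 2 (D = Add(2, 0) = 2)
Function('l')(m, C) = 2
E = 4
Mul(1416, Add(-624, Mul(Mul(E, Function('l')(3, 2)), -1))) = Mul(1416, Add(-624, Mul(Mul(4, 2), -1))) = Mul(1416, Add(-624, Mul(8, -1))) = Mul(1416, Add(-624, -8)) = Mul(1416, -632) = -894912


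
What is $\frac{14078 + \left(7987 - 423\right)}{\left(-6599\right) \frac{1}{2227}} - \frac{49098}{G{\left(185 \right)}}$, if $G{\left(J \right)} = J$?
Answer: $- \frac{9240393492}{1220815} \approx -7569.0$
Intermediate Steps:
$\frac{14078 + \left(7987 - 423\right)}{\left(-6599\right) \frac{1}{2227}} - \frac{49098}{G{\left(185 \right)}} = \frac{14078 + \left(7987 - 423\right)}{\left(-6599\right) \frac{1}{2227}} - \frac{49098}{185} = \frac{14078 + 7564}{\left(-6599\right) \frac{1}{2227}} - \frac{49098}{185} = \frac{21642}{- \frac{6599}{2227}} - \frac{49098}{185} = 21642 \left(- \frac{2227}{6599}\right) - \frac{49098}{185} = - \frac{48196734}{6599} - \frac{49098}{185} = - \frac{9240393492}{1220815}$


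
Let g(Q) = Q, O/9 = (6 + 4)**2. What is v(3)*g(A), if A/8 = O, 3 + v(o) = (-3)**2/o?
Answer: 0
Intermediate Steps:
O = 900 (O = 9*(6 + 4)**2 = 9*10**2 = 9*100 = 900)
v(o) = -3 + 9/o (v(o) = -3 + (-3)**2/o = -3 + 9/o)
A = 7200 (A = 8*900 = 7200)
v(3)*g(A) = (-3 + 9/3)*7200 = (-3 + 9*(1/3))*7200 = (-3 + 3)*7200 = 0*7200 = 0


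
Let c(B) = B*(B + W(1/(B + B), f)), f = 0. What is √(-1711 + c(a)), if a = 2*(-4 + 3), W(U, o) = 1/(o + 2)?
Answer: 2*I*√427 ≈ 41.328*I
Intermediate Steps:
W(U, o) = 1/(2 + o)
a = -2 (a = 2*(-1) = -2)
c(B) = B*(½ + B) (c(B) = B*(B + 1/(2 + 0)) = B*(B + 1/2) = B*(B + ½) = B*(½ + B))
√(-1711 + c(a)) = √(-1711 - 2*(½ - 2)) = √(-1711 - 2*(-3/2)) = √(-1711 + 3) = √(-1708) = 2*I*√427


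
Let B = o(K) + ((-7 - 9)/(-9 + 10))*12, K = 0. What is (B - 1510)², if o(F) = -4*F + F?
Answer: 2896804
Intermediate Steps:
o(F) = -3*F
B = -192 (B = -3*0 + ((-7 - 9)/(-9 + 10))*12 = 0 - 16/1*12 = 0 - 16*1*12 = 0 - 16*12 = 0 - 192 = -192)
(B - 1510)² = (-192 - 1510)² = (-1702)² = 2896804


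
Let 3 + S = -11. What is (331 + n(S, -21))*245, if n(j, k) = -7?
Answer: 79380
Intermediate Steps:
S = -14 (S = -3 - 11 = -14)
(331 + n(S, -21))*245 = (331 - 7)*245 = 324*245 = 79380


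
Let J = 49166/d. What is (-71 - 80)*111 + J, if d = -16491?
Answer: -276454817/16491 ≈ -16764.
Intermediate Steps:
J = -49166/16491 (J = 49166/(-16491) = 49166*(-1/16491) = -49166/16491 ≈ -2.9814)
(-71 - 80)*111 + J = (-71 - 80)*111 - 49166/16491 = -151*111 - 49166/16491 = -16761 - 49166/16491 = -276454817/16491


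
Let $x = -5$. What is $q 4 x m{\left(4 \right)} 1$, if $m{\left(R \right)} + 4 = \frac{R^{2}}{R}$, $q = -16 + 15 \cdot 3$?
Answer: $0$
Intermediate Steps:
$q = 29$ ($q = -16 + 45 = 29$)
$m{\left(R \right)} = -4 + R$ ($m{\left(R \right)} = -4 + \frac{R^{2}}{R} = -4 + R$)
$q 4 x m{\left(4 \right)} 1 = 29 \cdot 4 \left(- 5 \left(-4 + 4\right)\right) 1 = 29 \cdot 4 \left(\left(-5\right) 0\right) 1 = 29 \cdot 4 \cdot 0 \cdot 1 = 29 \cdot 0 \cdot 1 = 29 \cdot 0 = 0$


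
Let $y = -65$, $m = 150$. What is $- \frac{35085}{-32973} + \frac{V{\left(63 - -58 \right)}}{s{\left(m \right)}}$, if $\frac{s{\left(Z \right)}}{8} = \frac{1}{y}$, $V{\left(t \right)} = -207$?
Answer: $\frac{147977465}{87928} \approx 1682.9$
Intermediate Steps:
$s{\left(Z \right)} = - \frac{8}{65}$ ($s{\left(Z \right)} = \frac{8}{-65} = 8 \left(- \frac{1}{65}\right) = - \frac{8}{65}$)
$- \frac{35085}{-32973} + \frac{V{\left(63 - -58 \right)}}{s{\left(m \right)}} = - \frac{35085}{-32973} - \frac{207}{- \frac{8}{65}} = \left(-35085\right) \left(- \frac{1}{32973}\right) - - \frac{13455}{8} = \frac{11695}{10991} + \frac{13455}{8} = \frac{147977465}{87928}$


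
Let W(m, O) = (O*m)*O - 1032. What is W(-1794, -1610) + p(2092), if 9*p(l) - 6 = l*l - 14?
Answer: -41847679432/9 ≈ -4.6497e+9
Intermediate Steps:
p(l) = -8/9 + l²/9 (p(l) = ⅔ + (l*l - 14)/9 = ⅔ + (l² - 14)/9 = ⅔ + (-14 + l²)/9 = ⅔ + (-14/9 + l²/9) = -8/9 + l²/9)
W(m, O) = -1032 + m*O² (W(m, O) = m*O² - 1032 = -1032 + m*O²)
W(-1794, -1610) + p(2092) = (-1032 - 1794*(-1610)²) + (-8/9 + (⅑)*2092²) = (-1032 - 1794*2592100) + (-8/9 + (⅑)*4376464) = (-1032 - 4650227400) + (-8/9 + 4376464/9) = -4650228432 + 4376456/9 = -41847679432/9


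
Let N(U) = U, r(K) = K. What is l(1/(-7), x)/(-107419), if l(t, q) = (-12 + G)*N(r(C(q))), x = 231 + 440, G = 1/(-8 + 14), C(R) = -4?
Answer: -142/322257 ≈ -0.00044064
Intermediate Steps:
G = 1/6 ≈ 0.16667
x = 671
l(t, q) = 142/3 (l(t, q) = (-12 + 1/6)*(-4) = -71/6*(-4) = 142/3)
l(1/(-7), x)/(-107419) = (142/3)/(-107419) = (142/3)*(-1/107419) = -142/322257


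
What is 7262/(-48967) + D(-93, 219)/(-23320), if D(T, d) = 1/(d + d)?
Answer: -74175278887/500156772720 ≈ -0.14830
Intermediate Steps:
D(T, d) = 1/(2*d)
7262/(-48967) + D(-93, 219)/(-23320) = 7262/(-48967) + ((½)/219)/(-23320) = 7262*(-1/48967) + ((½)*(1/219))*(-1/23320) = -7262/48967 + (1/438)*(-1/23320) = -7262/48967 - 1/10214160 = -74175278887/500156772720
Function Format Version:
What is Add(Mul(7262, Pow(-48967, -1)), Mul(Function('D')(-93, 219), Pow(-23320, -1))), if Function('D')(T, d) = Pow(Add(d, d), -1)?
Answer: Rational(-74175278887, 500156772720) ≈ -0.14830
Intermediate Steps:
Function('D')(T, d) = Mul(Rational(1, 2), Pow(d, -1)) (Function('D')(T, d) = Pow(Mul(2, d), -1) = Mul(Rational(1, 2), Pow(d, -1)))
Add(Mul(7262, Pow(-48967, -1)), Mul(Function('D')(-93, 219), Pow(-23320, -1))) = Add(Mul(7262, Pow(-48967, -1)), Mul(Mul(Rational(1, 2), Pow(219, -1)), Pow(-23320, -1))) = Add(Mul(7262, Rational(-1, 48967)), Mul(Mul(Rational(1, 2), Rational(1, 219)), Rational(-1, 23320))) = Add(Rational(-7262, 48967), Mul(Rational(1, 438), Rational(-1, 23320))) = Add(Rational(-7262, 48967), Rational(-1, 10214160)) = Rational(-74175278887, 500156772720)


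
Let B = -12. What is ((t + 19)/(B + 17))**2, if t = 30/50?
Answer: 9604/625 ≈ 15.366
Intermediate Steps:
t = 3/5 (t = 30*(1/50) = 3/5 ≈ 0.60000)
((t + 19)/(B + 17))**2 = ((3/5 + 19)/(-12 + 17))**2 = ((98/5)/5)**2 = ((98/5)*(1/5))**2 = (98/25)**2 = 9604/625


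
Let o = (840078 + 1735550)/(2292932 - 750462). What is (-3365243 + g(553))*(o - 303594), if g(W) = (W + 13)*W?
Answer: 142931158096178424/154247 ≈ 9.2664e+11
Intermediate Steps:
g(W) = W*(13 + W) (g(W) = (13 + W)*W = W*(13 + W))
o = 1287814/771235 (o = 2575628/1542470 = 2575628*(1/1542470) = 1287814/771235 ≈ 1.6698)
(-3365243 + g(553))*(o - 303594) = (-3365243 + 553*(13 + 553))*(1287814/771235 - 303594) = (-3365243 + 553*566)*(-234141030776/771235) = (-3365243 + 312998)*(-234141030776/771235) = -3052245*(-234141030776/771235) = 142931158096178424/154247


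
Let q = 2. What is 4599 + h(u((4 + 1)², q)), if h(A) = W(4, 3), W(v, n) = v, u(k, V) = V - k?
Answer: 4603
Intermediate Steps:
h(A) = 4
4599 + h(u((4 + 1)², q)) = 4599 + 4 = 4603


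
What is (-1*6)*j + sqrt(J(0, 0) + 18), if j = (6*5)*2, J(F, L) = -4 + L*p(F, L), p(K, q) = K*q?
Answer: -360 + sqrt(14) ≈ -356.26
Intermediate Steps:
J(F, L) = -4 + F*L**2 (J(F, L) = -4 + L*(F*L) = -4 + F*L**2)
j = 60 (j = 30*2 = 60)
(-1*6)*j + sqrt(J(0, 0) + 18) = -1*6*60 + sqrt((-4 + 0*0**2) + 18) = -6*60 + sqrt((-4 + 0*0) + 18) = -360 + sqrt((-4 + 0) + 18) = -360 + sqrt(-4 + 18) = -360 + sqrt(14)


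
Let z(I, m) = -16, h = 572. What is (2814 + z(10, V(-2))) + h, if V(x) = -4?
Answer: 3370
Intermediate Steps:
(2814 + z(10, V(-2))) + h = (2814 - 16) + 572 = 2798 + 572 = 3370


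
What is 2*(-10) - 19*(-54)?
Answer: 1006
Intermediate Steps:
2*(-10) - 19*(-54) = -20 + 1026 = 1006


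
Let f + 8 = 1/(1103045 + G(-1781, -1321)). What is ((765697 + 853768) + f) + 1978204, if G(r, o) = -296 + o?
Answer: 3962564559909/1101428 ≈ 3.5977e+6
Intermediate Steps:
f = -8811423/1101428 (f = -8 + 1/(1103045 + (-296 - 1321)) = -8 + 1/(1103045 - 1617) = -8 + 1/1101428 = -8811423/1101428 ≈ -8.0000)
((765697 + 853768) + f) + 1978204 = ((765697 + 853768) - 8811423/1101428) + 1978204 = (1619465 - 8811423/1101428) + 1978204 = 1783715284597/1101428 + 1978204 = 3962564559909/1101428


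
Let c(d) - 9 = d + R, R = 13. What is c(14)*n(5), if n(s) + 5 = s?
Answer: 0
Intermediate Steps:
n(s) = -5 + s
c(d) = 22 + d (c(d) = 9 + (d + 13) = 9 + (13 + d) = 22 + d)
c(14)*n(5) = (22 + 14)*(-5 + 5) = 36*0 = 0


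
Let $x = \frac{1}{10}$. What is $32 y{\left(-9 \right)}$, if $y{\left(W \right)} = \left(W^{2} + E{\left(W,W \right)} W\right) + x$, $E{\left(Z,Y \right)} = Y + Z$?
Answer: $\frac{38896}{5} \approx 7779.2$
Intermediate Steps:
$x = \frac{1}{10} \approx 0.1$
$y{\left(W \right)} = \frac{1}{10} + 3 W^{2}$ ($y{\left(W \right)} = \left(W^{2} + \left(W + W\right) W\right) + \frac{1}{10} = \left(W^{2} + 2 W W\right) + \frac{1}{10} = \left(W^{2} + 2 W^{2}\right) + \frac{1}{10} = 3 W^{2} + \frac{1}{10} = \frac{1}{10} + 3 W^{2}$)
$32 y{\left(-9 \right)} = 32 \left(\frac{1}{10} + 3 \left(-9\right)^{2}\right) = 32 \left(\frac{1}{10} + 3 \cdot 81\right) = 32 \left(\frac{1}{10} + 243\right) = 32 \cdot \frac{2431}{10} = \frac{38896}{5}$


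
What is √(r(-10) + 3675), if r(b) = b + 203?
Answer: 2*√967 ≈ 62.193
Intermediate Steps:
r(b) = 203 + b
√(r(-10) + 3675) = √((203 - 10) + 3675) = √(193 + 3675) = √3868 = 2*√967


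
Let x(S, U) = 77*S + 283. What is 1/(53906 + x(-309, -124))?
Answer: 1/30396 ≈ 3.2899e-5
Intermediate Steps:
x(S, U) = 283 + 77*S
1/(53906 + x(-309, -124)) = 1/(53906 + (283 + 77*(-309))) = 1/(53906 + (283 - 23793)) = 1/(53906 - 23510) = 1/30396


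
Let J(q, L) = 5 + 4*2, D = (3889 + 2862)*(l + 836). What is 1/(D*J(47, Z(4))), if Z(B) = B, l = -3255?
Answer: -1/212298697 ≈ -4.7103e-9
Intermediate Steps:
D = -16330669 (D = (3889 + 2862)*(-3255 + 836) = 6751*(-2419) = -16330669)
J(q, L) = 13 (J(q, L) = 5 + 8 = 13)
1/(D*J(47, Z(4))) = 1/(-16330669*13) = -1/16330669*1/13 = -1/212298697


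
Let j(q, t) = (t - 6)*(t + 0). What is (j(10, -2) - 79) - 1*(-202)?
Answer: 139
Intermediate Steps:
j(q, t) = t*(-6 + t) (j(q, t) = (-6 + t)*t = t*(-6 + t))
(j(10, -2) - 79) - 1*(-202) = (-2*(-6 - 2) - 79) - 1*(-202) = (-2*(-8) - 79) + 202 = (16 - 79) + 202 = -63 + 202 = 139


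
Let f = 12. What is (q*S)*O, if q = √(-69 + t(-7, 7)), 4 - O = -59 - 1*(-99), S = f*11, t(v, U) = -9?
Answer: -4752*I*√78 ≈ -41969.0*I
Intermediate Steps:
S = 132 (S = 12*11 = 132)
O = -36 (O = 4 - (-59 - 1*(-99)) = 4 - (-59 + 99) = 4 - 1*40 = 4 - 40 = -36)
q = I*√78 (q = √(-69 - 9) = √(-78) = I*√78 ≈ 8.8318*I)
(q*S)*O = ((I*√78)*132)*(-36) = (132*I*√78)*(-36) = -4752*I*√78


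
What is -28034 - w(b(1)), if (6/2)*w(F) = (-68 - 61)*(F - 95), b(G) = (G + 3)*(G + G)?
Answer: -31775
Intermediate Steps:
b(G) = 2*G*(3 + G) (b(G) = (3 + G)*(2*G) = 2*G*(3 + G))
w(F) = 4085 - 43*F (w(F) = ((-68 - 61)*(F - 95))/3 = (-129*(-95 + F))/3 = (12255 - 129*F)/3 = 4085 - 43*F)
-28034 - w(b(1)) = -28034 - (4085 - 86*(3 + 1)) = -28034 - (4085 - 86*4) = -28034 - (4085 - 43*8) = -28034 - (4085 - 344) = -28034 - 1*3741 = -28034 - 3741 = -31775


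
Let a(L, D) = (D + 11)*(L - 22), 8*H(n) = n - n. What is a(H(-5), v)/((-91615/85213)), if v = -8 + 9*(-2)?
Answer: -5624058/18323 ≈ -306.94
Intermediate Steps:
H(n) = 0 (H(n) = (n - n)/8 = (⅛)*0 = 0)
v = -26 (v = -8 - 18 = -26)
a(L, D) = (-22 + L)*(11 + D) (a(L, D) = (11 + D)*(-22 + L) = (-22 + L)*(11 + D))
a(H(-5), v)/((-91615/85213)) = (-242 - 22*(-26) + 11*0 - 26*0)/((-91615/85213)) = (-242 + 572 + 0 + 0)/((-91615*1/85213)) = 330/(-91615/85213) = 330*(-85213/91615) = -5624058/18323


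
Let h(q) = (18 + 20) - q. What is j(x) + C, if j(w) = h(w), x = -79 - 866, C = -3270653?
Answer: -3269670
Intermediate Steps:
x = -945
h(q) = 38 - q
j(w) = 38 - w
j(x) + C = (38 - 1*(-945)) - 3270653 = (38 + 945) - 3270653 = 983 - 3270653 = -3269670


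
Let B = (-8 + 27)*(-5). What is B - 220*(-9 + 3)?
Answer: 1225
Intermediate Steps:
B = -95 (B = 19*(-5) = -95)
B - 220*(-9 + 3) = -95 - 220*(-9 + 3) = -95 - 220*(-6) = -95 + 1320 = 1225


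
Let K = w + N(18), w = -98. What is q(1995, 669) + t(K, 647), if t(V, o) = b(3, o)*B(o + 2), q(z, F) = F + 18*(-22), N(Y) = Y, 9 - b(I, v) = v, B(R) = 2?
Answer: -1003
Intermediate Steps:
b(I, v) = 9 - v
q(z, F) = -396 + F (q(z, F) = F - 396 = -396 + F)
K = -80 (K = -98 + 18 = -80)
t(V, o) = 18 - 2*o (t(V, o) = (9 - o)*2 = 18 - 2*o)
q(1995, 669) + t(K, 647) = (-396 + 669) + (18 - 2*647) = 273 + (18 - 1294) = 273 - 1276 = -1003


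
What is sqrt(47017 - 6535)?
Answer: 3*sqrt(4498) ≈ 201.20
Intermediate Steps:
sqrt(47017 - 6535) = sqrt(40482) = 3*sqrt(4498)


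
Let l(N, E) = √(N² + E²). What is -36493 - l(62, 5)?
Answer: -36493 - √3869 ≈ -36555.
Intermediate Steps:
l(N, E) = √(E² + N²)
-36493 - l(62, 5) = -36493 - √(5² + 62²) = -36493 - √(25 + 3844) = -36493 - √3869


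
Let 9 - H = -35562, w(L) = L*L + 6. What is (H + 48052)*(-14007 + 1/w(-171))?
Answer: -34257226303544/29247 ≈ -1.1713e+9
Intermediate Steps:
w(L) = 6 + L² (w(L) = L² + 6 = 6 + L²)
H = 35571 (H = 9 - 1*(-35562) = 9 + 35562 = 35571)
(H + 48052)*(-14007 + 1/w(-171)) = (35571 + 48052)*(-14007 + 1/(6 + (-171)²)) = 83623*(-14007 + 1/(6 + 29241)) = 83623*(-14007 + 1/29247) = 83623*(-409662728/29247) = -34257226303544/29247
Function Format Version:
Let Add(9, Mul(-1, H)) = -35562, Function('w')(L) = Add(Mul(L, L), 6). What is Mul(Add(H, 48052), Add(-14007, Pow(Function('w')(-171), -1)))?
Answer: Rational(-34257226303544, 29247) ≈ -1.1713e+9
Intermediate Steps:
Function('w')(L) = Add(6, Pow(L, 2)) (Function('w')(L) = Add(Pow(L, 2), 6) = Add(6, Pow(L, 2)))
H = 35571 (H = Add(9, Mul(-1, -35562)) = Add(9, 35562) = 35571)
Mul(Add(H, 48052), Add(-14007, Pow(Function('w')(-171), -1))) = Mul(Add(35571, 48052), Add(-14007, Pow(Add(6, Pow(-171, 2)), -1))) = Mul(83623, Add(-14007, Pow(Add(6, 29241), -1))) = Mul(83623, Add(-14007, Pow(29247, -1))) = Mul(83623, Add(-14007, Rational(1, 29247))) = Mul(83623, Rational(-409662728, 29247)) = Rational(-34257226303544, 29247)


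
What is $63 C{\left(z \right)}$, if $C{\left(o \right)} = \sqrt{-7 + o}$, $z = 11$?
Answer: $126$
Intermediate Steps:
$63 C{\left(z \right)} = 63 \sqrt{-7 + 11} = 63 \sqrt{4} = 63 \cdot 2 = 126$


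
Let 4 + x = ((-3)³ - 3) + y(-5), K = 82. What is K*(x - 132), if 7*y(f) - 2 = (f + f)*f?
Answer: -91020/7 ≈ -13003.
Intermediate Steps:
y(f) = 2/7 + 2*f²/7 (y(f) = 2/7 + ((f + f)*f)/7 = 2/7 + ((2*f)*f)/7 = 2/7 + (2*f²)/7 = 2/7 + 2*f²/7)
x = -186/7 (x = -4 + (((-3)³ - 3) + (2/7 + (2/7)*(-5)²)) = -4 + ((-27 - 3) + (2/7 + (2/7)*25)) = -4 + (-30 + (2/7 + 50/7)) = -4 + (-30 + 52/7) = -4 - 158/7 = -186/7 ≈ -26.571)
K*(x - 132) = 82*(-186/7 - 132) = 82*(-1110/7) = -91020/7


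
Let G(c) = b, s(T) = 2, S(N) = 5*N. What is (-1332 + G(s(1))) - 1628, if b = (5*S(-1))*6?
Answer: -3110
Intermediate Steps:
b = -150 (b = (5*(5*(-1)))*6 = (5*(-5))*6 = -25*6 = -150)
G(c) = -150
(-1332 + G(s(1))) - 1628 = (-1332 - 150) - 1628 = -1482 - 1628 = -3110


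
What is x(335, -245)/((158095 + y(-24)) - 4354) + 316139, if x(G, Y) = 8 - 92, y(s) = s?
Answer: 16198646193/51239 ≈ 3.1614e+5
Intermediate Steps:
x(G, Y) = -84
x(335, -245)/((158095 + y(-24)) - 4354) + 316139 = -84/((158095 - 24) - 4354) + 316139 = -84/(158071 - 4354) + 316139 = -84/153717 + 316139 = -84*1/153717 + 316139 = -28/51239 + 316139 = 16198646193/51239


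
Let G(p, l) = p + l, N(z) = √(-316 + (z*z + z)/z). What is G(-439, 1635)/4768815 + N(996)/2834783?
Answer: 1196/4768815 + √681/2834783 ≈ 0.00026000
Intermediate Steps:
N(z) = √(-316 + (z + z²)/z) (N(z) = √(-316 + (z² + z)/z) = √(-316 + (z + z²)/z))
G(p, l) = l + p
G(-439, 1635)/4768815 + N(996)/2834783 = (1635 - 439)/4768815 + √(-315 + 996)/2834783 = 1196*(1/4768815) + √681*(1/2834783) = 1196/4768815 + √681/2834783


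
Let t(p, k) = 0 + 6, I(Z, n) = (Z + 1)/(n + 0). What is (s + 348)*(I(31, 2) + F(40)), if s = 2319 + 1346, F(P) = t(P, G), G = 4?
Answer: 88286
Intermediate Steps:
I(Z, n) = (1 + Z)/n
t(p, k) = 6
F(P) = 6
s = 3665
(s + 348)*(I(31, 2) + F(40)) = (3665 + 348)*((1 + 31)/2 + 6) = 4013*((½)*32 + 6) = 4013*(16 + 6) = 4013*22 = 88286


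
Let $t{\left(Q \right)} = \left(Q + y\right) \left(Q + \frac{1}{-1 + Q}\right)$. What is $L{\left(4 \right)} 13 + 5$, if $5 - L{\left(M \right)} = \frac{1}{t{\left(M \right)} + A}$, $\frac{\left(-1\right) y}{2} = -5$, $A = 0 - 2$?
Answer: $\frac{12281}{176} \approx 69.778$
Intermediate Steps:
$A = -2$ ($A = 0 - 2 = -2$)
$y = 10$ ($y = \left(-2\right) \left(-5\right) = 10$)
$t{\left(Q \right)} = \left(10 + Q\right) \left(Q + \frac{1}{-1 + Q}\right)$ ($t{\left(Q \right)} = \left(Q + 10\right) \left(Q + \frac{1}{-1 + Q}\right) = \left(10 + Q\right) \left(Q + \frac{1}{-1 + Q}\right)$)
$L{\left(M \right)} = 5 - \frac{1}{-2 + \frac{10 + M^{3} - 9 M + 9 M^{2}}{-1 + M}}$ ($L{\left(M \right)} = 5 - \frac{1}{\frac{10 + M^{3} - 9 M + 9 M^{2}}{-1 + M} - 2} = 5 - \frac{1}{-2 + \frac{10 + M^{3} - 9 M + 9 M^{2}}{-1 + M}}$)
$L{\left(4 \right)} 13 + 5 = \frac{-61 - 45 \cdot 4^{2} - 5 \cdot 4^{3} + 56 \cdot 4}{-12 - 4^{3} - 9 \cdot 4^{2} + 11 \cdot 4} \cdot 13 + 5 = \frac{-61 - 720 - 320 + 224}{-12 - 64 - 144 + 44} \cdot 13 + 5 = \frac{1}{-176} \left(-877\right) 13 + 5 = \left(- \frac{1}{176}\right) \left(-877\right) 13 + 5 = \frac{877}{176} \cdot 13 + 5 = \frac{11401}{176} + 5 = \frac{12281}{176}$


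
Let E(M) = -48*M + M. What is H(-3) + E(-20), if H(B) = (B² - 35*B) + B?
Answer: 1051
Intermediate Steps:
H(B) = B² - 34*B
E(M) = -47*M
H(-3) + E(-20) = -3*(-34 - 3) - 47*(-20) = -3*(-37) + 940 = 111 + 940 = 1051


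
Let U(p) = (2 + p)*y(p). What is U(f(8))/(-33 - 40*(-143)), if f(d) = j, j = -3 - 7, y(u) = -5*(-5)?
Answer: -200/5687 ≈ -0.035168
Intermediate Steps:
y(u) = 25
j = -10
f(d) = -10
U(p) = 50 + 25*p (U(p) = (2 + p)*25 = 50 + 25*p)
U(f(8))/(-33 - 40*(-143)) = (50 + 25*(-10))/(-33 - 40*(-143)) = (50 - 250)/(-33 + 5720) = -200/5687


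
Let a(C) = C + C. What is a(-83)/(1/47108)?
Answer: -7819928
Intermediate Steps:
a(C) = 2*C
a(-83)/(1/47108) = (2*(-83))/(1/47108) = -166/1/47108 = -166*47108 = -7819928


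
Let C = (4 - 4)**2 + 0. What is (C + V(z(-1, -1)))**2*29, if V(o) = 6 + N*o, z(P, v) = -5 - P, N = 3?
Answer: 1044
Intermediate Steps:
V(o) = 6 + 3*o
C = 0 (C = 0**2 + 0 = 0 + 0 = 0)
(C + V(z(-1, -1)))**2*29 = (0 + (6 + 3*(-5 - 1*(-1))))**2*29 = (0 + (6 + 3*(-5 + 1)))**2*29 = (0 + (6 + 3*(-4)))**2*29 = (0 + (6 - 12))**2*29 = (0 - 6)**2*29 = (-6)**2*29 = 36*29 = 1044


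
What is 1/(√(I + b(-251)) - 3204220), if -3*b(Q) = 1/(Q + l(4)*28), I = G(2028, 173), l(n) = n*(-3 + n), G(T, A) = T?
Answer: -1336159740/4281349761257123 - √352647309/4281349761257123 ≈ -3.1209e-7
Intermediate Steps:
I = 2028
b(Q) = -1/(3*(112 + Q)) (b(Q) = -1/(3*(Q + (4*(-3 + 4))*28)) = -1/(3*(Q + (4*1)*28)) = -1/(3*(Q + 4*28)) = -1/(3*(Q + 112)) = -1/(3*(112 + Q)))
1/(√(I + b(-251)) - 3204220) = 1/(√(2028 - 1/(336 + 3*(-251))) - 3204220) = 1/(√(2028 - 1/(336 - 753)) - 3204220) = 1/(√(2028 - 1/(-417)) - 3204220) = 1/(√(2028 - 1*(-1/417)) - 3204220) = 1/(√(2028 + 1/417) - 3204220) = 1/(√(845677/417) - 3204220) = 1/(√352647309/417 - 3204220) = 1/(-3204220 + √352647309/417)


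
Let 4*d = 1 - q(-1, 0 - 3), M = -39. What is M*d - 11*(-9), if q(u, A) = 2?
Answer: 435/4 ≈ 108.75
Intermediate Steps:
d = -¼ (d = (1 - 1*2)/4 = (1 - 2)/4 = (¼)*(-1) = -¼ ≈ -0.25000)
M*d - 11*(-9) = -39*(-¼) - 11*(-9) = 39/4 + 99 = 435/4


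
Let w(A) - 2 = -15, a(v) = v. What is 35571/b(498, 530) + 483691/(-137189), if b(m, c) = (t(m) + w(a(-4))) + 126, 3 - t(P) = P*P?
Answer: -9598549579/2615962064 ≈ -3.6692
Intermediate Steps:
w(A) = -13 (w(A) = 2 - 15 = -13)
t(P) = 3 - P² (t(P) = 3 - P*P = 3 - P²)
b(m, c) = 116 - m² (b(m, c) = ((3 - m²) - 13) + 126 = (-10 - m²) + 126 = 116 - m²)
35571/b(498, 530) + 483691/(-137189) = 35571/(116 - 1*498²) + 483691/(-137189) = 35571/(116 - 1*248004) + 483691*(-1/137189) = 35571/(116 - 248004) - 37207/10553 = 35571/(-247888) - 37207/10553 = 35571*(-1/247888) - 37207/10553 = -35571/247888 - 37207/10553 = -9598549579/2615962064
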